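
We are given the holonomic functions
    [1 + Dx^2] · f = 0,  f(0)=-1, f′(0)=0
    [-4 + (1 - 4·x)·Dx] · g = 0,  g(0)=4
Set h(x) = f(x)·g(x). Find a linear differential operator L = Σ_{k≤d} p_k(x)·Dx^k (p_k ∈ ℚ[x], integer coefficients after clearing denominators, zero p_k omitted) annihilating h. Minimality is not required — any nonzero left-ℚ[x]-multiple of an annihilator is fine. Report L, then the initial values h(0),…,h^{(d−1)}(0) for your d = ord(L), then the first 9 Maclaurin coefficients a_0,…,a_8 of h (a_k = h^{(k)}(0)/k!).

f: a_k = -1, 0, 1/2, 0, -1/24, 0, 1/720, 0, -1/40320, …
g: a_k = 4, 16, 64, 256, 1024, 4096, 16384, 65536, 262144, …
h₀=f·g: eliminate ⇒ L₀, order ≤ 2·1.
L = (-1 + 4·x) + 8·Dx + (-1 + 4·x)·Dx^2  (order 2).
h: a_k = -4, -16, -62, -248, -5953/6, -11906/3, -2857439/180, -2857439/45, -512053069/2016, …
ICs: h(0) = -4, h′(0) = -16.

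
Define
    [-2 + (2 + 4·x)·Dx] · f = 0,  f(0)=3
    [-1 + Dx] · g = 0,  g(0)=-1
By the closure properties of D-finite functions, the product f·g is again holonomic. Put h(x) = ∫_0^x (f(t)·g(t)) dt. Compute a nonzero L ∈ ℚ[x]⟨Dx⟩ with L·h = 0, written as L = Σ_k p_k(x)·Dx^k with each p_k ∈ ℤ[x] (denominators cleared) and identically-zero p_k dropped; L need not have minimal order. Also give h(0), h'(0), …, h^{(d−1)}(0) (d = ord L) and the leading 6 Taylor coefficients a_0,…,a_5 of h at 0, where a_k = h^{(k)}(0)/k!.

L = (-2 - 2·x)·Dx + (1 + 2·x)·Dx^2  (order 2).
h: a_k = 0, -3, -3, -1, -1/2, 1/10, …
ICs: h(0) = 0, h′(0) = -3.

f: a_k = 3, 3, -3/2, 3/2, -15/8, 21/8, …
g: a_k = -1, -1, -1/2, -1/6, -1/24, -1/120, …
Product ⇒ symmetric product L₀, ord ≤ 1.
∫: right-multiply L₀ by Dx.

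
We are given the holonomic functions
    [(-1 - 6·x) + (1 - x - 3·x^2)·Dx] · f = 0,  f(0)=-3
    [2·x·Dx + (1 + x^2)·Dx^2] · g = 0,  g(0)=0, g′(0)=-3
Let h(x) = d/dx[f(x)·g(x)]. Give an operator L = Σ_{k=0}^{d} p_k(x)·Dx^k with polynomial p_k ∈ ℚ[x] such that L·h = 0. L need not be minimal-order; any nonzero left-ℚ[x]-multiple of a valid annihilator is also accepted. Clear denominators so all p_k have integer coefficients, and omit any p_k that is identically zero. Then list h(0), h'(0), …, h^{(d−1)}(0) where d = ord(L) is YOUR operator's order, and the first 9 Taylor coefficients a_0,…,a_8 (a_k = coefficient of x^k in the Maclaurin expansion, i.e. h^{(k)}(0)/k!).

f: a_k = -3, -3, -12, -21, -57, -120, -291, -651, -1524, …
g: a_k = 0, -3, 0, 1, 0, -3/5, 0, 3/7, 0, …
L₀ := L_f ⊗_s L_g (sym. prod.), ord ≤ 2.
h=h₀': d/dx-closure on L₀ ⇒ L.
L = (46 + 186·x^2 + 72·x^3 + 324·x^4) + (10 + 62·x + 42·x^2 + 186·x^3 + 72·x^4 + 216·x^5)·Dx + (-3 + 2·x - 2·x^2 + 14·x^3 + 28·x^4 + 12·x^5 + 27·x^6)·Dx^2  (order 2).
h: a_k = 9, 18, 99, 240, 804, 10224/5, 28767/5, 516408/35, 1357983/35, …
ICs: h(0) = 9, h′(0) = 18.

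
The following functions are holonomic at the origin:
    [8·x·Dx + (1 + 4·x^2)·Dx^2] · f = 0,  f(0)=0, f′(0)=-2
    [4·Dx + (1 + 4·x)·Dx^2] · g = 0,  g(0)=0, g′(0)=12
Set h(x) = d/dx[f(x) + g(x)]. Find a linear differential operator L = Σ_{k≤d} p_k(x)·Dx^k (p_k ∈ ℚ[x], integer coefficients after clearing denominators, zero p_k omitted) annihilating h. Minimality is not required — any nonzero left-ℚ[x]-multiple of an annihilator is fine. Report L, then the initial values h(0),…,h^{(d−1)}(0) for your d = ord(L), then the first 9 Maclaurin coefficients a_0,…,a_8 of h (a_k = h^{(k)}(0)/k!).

L = (-8 - 96·x + 96·x^2 + 128·x^3) + (-10 - 16·x - 72·x^2 + 192·x^3 + 256·x^4)·Dx + (-1 - 2·x + 8·x^2 + 8·x^3 + 48·x^4 + 64·x^5)·Dx^2  (order 2).
h: a_k = 10, -48, 200, -768, 3040, -12288, 49280, -196608, 785920, …
ICs: h(0) = 10, h′(0) = -48.

f: a_k = 0, -2, 0, 8/3, 0, -32/5, 0, 128/7, 0, …
g: a_k = 0, 12, -24, 64, -192, 3072/5, -2048, 49152/7, -24576, …
Weyl lclm of L_f,L_g ⇒ L₀ (ord ≤ 4).
Differentiate: ansatz ord ≤ ord L₀ ⇒ L.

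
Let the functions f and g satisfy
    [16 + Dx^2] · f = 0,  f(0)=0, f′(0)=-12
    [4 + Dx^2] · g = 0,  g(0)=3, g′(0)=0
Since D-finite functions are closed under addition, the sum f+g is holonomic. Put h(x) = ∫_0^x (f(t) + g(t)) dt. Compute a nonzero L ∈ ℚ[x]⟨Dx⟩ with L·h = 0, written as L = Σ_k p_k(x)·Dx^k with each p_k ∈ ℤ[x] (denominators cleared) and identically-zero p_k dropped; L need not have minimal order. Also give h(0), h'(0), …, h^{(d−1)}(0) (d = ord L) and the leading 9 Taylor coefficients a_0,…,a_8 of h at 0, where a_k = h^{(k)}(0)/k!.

L = 64·Dx + 20·Dx^3 + Dx^5  (order 5).
h: a_k = 0, 3, -6, -2, 8, 2/5, -64/15, -4/105, 128/105, …
ICs: h(0) = 0, h′(0) = 3, h′′(0) = -12, h′′′(0) = -12, h′′′′(0) = 192.

f: a_k = 0, -12, 0, 32, 0, -128/5, 0, 1024/105, 0, …
g: a_k = 3, 0, -6, 0, 2, 0, -4/15, 0, 2/105, …
h₀=f+g: left-lcm gives L₀, ord ≤ 4.
h=∫₀ˣh₀: take L = L₀·Dx.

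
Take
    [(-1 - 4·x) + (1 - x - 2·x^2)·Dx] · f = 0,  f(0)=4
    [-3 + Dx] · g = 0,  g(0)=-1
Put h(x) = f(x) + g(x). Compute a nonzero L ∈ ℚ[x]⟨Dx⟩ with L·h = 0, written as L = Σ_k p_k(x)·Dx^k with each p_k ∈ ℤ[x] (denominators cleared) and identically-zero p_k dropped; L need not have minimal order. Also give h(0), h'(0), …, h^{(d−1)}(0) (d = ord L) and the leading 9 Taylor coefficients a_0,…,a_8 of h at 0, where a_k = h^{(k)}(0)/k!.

L = (-9 - 9·x - 126·x^2 - 72·x^3) + (-3 + 30·x + 51·x^2 - 36·x^3 - 36·x^4)·Dx + (2 - 9·x - 3·x^2 + 20·x^3 + 12·x^4)·Dx^2  (order 2).
h: a_k = 3, 1, 15/2, 31/2, 325/8, 3279/40, 13679/80, 190157/560, 3063591/4480, …
ICs: h(0) = 3, h′(0) = 1.

f: a_k = 4, 4, 12, 20, 44, 84, 172, 340, 684, …
g: a_k = -1, -3, -9/2, -9/2, -27/8, -81/40, -81/80, -243/560, -729/4480, …
Sum ⇒ L₀ = lclm(L_f,L_g) in ℚ(x)⟨Dx⟩.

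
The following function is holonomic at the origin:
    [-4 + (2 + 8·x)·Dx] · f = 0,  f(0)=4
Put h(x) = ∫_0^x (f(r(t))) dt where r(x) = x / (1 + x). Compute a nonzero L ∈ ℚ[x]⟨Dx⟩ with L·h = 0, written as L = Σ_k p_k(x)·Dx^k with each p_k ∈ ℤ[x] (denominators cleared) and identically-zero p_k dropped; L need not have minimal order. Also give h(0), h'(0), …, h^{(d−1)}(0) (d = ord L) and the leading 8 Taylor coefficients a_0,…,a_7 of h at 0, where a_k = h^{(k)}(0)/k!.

L = -2·Dx + (1 + 6·x + 5·x^2)·Dx^2  (order 2).
h: a_k = 0, 4, 4, -16/3, 10, -24, 68, -1504/7, …
ICs: h(0) = 0, h′(0) = 4.

f: a_k = 4, 8, -8, 16, -40, 112, -336, 1056, …
h₀=f(r): pull back L_f along r ⇒ L₀.
h=∫h₀ ⇒ L = L₀·Dx.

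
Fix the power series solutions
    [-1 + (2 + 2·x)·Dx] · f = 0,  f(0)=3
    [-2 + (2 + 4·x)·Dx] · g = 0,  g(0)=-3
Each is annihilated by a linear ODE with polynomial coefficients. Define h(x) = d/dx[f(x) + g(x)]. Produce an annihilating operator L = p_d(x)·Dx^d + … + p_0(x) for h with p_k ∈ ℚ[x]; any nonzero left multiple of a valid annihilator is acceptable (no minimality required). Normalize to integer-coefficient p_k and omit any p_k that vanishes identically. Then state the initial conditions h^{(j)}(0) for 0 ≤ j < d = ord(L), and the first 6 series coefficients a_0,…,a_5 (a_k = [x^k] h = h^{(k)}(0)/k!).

f: a_k = 3, 3/2, -3/8, 3/16, -15/128, 21/256, …
g: a_k = -3, -3, 3/2, -3/2, 15/8, -21/8, …
Sum ⇒ L₀ = lclm(L_f,L_g) in ℚ(x)⟨Dx⟩.
h₀' ⇒ L via d/dx closure of L₀.
L = -3 + (-9 - 12·x)·Dx + (-2 - 6·x - 4·x^2)·Dx^2  (order 2).
h: a_k = -3/2, 9/4, -63/16, 225/32, -3255/256, 11907/512, …
ICs: h(0) = -3/2, h′(0) = 9/4.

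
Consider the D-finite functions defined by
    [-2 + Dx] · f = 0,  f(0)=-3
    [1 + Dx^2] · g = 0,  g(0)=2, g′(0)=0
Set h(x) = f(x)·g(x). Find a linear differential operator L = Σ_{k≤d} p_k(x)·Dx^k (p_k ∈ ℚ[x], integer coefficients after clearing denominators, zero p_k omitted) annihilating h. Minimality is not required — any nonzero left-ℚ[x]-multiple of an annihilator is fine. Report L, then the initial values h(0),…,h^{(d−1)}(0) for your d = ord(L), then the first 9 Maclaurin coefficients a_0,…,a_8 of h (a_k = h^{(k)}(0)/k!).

f: a_k = -3, -6, -6, -4, -2, -4/5, -4/15, -8/105, -2/105, …
g: a_k = 2, 0, -1, 0, 1/12, 0, -1/360, 0, 1/20160, …
f·g: L₀ = L_f ⊗_s L_g, ord ≤ 1·2.
L = 5 - 4·Dx + Dx^2  (order 2).
h: a_k = -6, -12, -9, -2, 7/4, 19/10, 39/40, 139/420, 527/6720, …
ICs: h(0) = -6, h′(0) = -12.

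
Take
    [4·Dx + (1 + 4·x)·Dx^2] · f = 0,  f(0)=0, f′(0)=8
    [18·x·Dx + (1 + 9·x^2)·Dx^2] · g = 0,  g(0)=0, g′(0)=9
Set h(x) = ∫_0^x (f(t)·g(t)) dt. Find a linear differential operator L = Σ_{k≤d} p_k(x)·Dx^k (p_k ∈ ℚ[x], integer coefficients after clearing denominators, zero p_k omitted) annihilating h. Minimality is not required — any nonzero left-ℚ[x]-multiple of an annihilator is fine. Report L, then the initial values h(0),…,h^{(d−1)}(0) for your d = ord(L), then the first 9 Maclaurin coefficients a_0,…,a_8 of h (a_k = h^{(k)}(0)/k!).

L = (2448 + 17280·x + 76464·x^2 + 518400·x^3 + 1399680·x^4 + 2426112·x^5 + 1679616·x^7)·Dx^2 + (452 + 10800·x + 98028·x^2 + 491184·x^3 + 1840320·x^4 + 4339008·x^5 + 6531840·x^6 + 1259712·x^7 + 5878656·x^8)·Dx^3 + (136 + 1912·x + 18576·x^2 + 103608·x^3 + 389448·x^4 + 1100304·x^5 + 2239488·x^6 + 3277584·x^7 + 1259712·x^8 + 3359232·x^9)·Dx^4 + (13 + 176·x + 1234·x^2 + 6048·x^3 + 22833·x^4 + 68688·x^5 + 154224·x^6 + 279936·x^7 + 399492·x^8 + 209952·x^9 + 419904·x^10)·Dx^5  (order 5).
h: a_k = 0, 0, 0, 24, -36, 168/5, -120, 18504/35, -6978/5, …
ICs: h(0) = 0, h′(0) = 0, h′′(0) = 0, h′′′(0) = 144, h′′′′(0) = -864.

f: a_k = 0, 8, -16, 128/3, -128, 2048/5, -4096/3, 32768/7, -16384, …
g: a_k = 0, 9, 0, -27, 0, 729/5, 0, -6561/7, 0, …
Sym-product of L_f,L_g gives L₀ (≤ ord 4).
∫: right-multiply L₀ by Dx.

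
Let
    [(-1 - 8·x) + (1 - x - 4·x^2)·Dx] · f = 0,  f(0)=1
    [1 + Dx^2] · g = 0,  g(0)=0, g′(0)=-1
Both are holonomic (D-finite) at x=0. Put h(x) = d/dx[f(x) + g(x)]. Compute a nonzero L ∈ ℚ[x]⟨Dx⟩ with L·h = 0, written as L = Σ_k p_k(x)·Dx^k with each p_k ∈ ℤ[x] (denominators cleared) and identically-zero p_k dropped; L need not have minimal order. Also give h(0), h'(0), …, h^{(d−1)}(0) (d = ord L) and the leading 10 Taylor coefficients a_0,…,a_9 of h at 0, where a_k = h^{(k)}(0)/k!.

L = (706 + 4324·x + 19178·x^2 + 15080·x^3 + 30400·x^4 + 1152·x^5 + 1536·x^6) + (-55 - 431·x + 153·x^2 + 1009·x^3 + 3620·x^4 + 5904·x^5 + 448·x^6 + 512·x^7)·Dx + (706 + 4324·x + 19178·x^2 + 15080·x^3 + 30400·x^4 + 1152·x^5 + 1536·x^6)·Dx^2 + (-55 - 431·x + 153·x^2 + 1009·x^3 + 3620·x^4 + 5904·x^5 + 448·x^6 + 512·x^7)·Dx^3  (order 3).
h: a_k = 0, 10, 55/2, 116, 7799/24, 1086, 2222641/720, 9320, 1062875519/40320, 75890, …
ICs: h(0) = 0, h′(0) = 10, h′′(0) = 55.

f: a_k = 1, 1, 5, 9, 29, 65, 181, 441, 1165, 2929, …
g: a_k = 0, -1, 0, 1/6, 0, -1/120, 0, 1/5040, 0, -1/362880, …
Sum ⇒ L₀ = lclm(L_f,L_g) in ℚ(x)⟨Dx⟩.
h₀' ⇒ L via d/dx closure of L₀.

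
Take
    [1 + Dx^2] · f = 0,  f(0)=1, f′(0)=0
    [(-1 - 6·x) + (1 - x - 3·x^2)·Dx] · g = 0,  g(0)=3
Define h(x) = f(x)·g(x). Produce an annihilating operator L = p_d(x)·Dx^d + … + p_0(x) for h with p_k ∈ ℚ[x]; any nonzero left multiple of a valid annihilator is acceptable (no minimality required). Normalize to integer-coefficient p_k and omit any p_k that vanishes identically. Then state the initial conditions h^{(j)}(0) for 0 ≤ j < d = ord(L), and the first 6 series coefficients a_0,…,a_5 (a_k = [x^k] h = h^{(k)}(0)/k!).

f: a_k = 1, 0, -1/2, 0, 1/24, 0, …
g: a_k = 3, 3, 12, 21, 57, 120, …
L₀ := L_f ⊗_s L_g (sym. prod.), ord ≤ 2.
L = (5 + x + 3·x^2) + (2 + 12·x)·Dx + (-1 + x + 3·x^2)·Dx^2  (order 2).
h: a_k = 3, 3, 21/2, 39/2, 409/8, 877/8, …
ICs: h(0) = 3, h′(0) = 3.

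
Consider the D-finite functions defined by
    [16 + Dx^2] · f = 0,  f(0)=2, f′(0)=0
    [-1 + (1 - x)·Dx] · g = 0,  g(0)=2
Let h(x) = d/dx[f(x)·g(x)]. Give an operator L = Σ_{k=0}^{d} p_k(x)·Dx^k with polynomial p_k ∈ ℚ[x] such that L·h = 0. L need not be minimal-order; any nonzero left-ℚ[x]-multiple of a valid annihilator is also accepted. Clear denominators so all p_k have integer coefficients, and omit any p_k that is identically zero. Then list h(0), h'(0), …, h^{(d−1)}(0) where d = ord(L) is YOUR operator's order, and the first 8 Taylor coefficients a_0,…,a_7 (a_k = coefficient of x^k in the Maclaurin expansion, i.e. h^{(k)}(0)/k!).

L = (14 - 32·x + 16·x^2) + (-2 + 2·x)·Dx + (1 - 2·x + x^2)·Dx^2  (order 2).
h: a_k = 4, -56, -84, 176/3, 220/3, -728/15, -2548/45, -800/63, …
ICs: h(0) = 4, h′(0) = -56.

f: a_k = 2, 0, -16, 0, 64/3, 0, -512/45, 0, …
g: a_k = 2, 2, 2, 2, 2, 2, 2, 2, …
L₀ := L_f ⊗_s L_g (sym. prod.), ord ≤ 2.
Derive L from L₀ (diff closure).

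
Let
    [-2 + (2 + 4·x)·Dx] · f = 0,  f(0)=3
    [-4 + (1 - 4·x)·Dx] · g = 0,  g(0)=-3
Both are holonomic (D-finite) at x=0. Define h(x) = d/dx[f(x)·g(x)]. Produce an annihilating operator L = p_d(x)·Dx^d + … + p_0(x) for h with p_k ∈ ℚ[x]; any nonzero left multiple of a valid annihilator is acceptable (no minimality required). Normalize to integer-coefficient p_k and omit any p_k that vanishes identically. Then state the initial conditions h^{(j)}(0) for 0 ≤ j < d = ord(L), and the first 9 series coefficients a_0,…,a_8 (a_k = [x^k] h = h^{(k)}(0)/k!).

f: a_k = 3, 3, -3/2, 3/2, -15/8, 21/8, -63/16, 99/16, -1287/128, …
g: a_k = -3, -12, -48, -192, -768, -3072, -12288, -49152, -196608, …
Sym-product of L_f,L_g gives L₀ (≤ ord 1).
Differentiate: ansatz ord ≤ ord L₀ ⇒ L.
L = (39 + 120·x + 48·x^2) + (-5 + 6·x + 48·x^2 + 32·x^3)·Dx  (order 1).
h: a_k = -45, -351, -4239/2, -22563/2, -451575/8, -2166993/8, -20227347/16, -92464011/16, -3328762311/128, …
ICs: h(0) = -45.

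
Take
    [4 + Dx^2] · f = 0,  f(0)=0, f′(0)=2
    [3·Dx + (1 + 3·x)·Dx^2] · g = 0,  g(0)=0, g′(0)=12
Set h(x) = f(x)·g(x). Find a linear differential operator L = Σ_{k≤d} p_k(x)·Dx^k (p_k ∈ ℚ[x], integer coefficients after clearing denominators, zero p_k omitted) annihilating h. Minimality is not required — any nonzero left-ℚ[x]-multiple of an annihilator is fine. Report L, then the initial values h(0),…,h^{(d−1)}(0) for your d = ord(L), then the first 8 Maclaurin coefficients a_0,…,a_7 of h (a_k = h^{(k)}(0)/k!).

f: a_k = 0, 2, 0, -4/3, 0, 4/15, 0, -8/315, …
g: a_k = 0, 12, -18, 36, -81, 972/5, -486, 8748/7, …
L₀ := L_f ⊗_s L_g (sym. prod.), ord ≤ 4.
L = (-1112 - 1248·x + 7344·x^2 + 27648·x^3 + 20736·x^4) + (-48 + 2160·x + 10368·x^2 + 10368·x^3)·Dx + (-250 + 240·x + 4968·x^2 + 13824·x^3 + 10368·x^4)·Dx^2 + (-12 + 540·x + 2592·x^2 + 2592·x^3)·Dx^3 + (7 + 138·x + 783·x^2 + 1728·x^3 + 1296·x^4)·Dx^4  (order 4).
h: a_k = 0, 0, 24, -36, 56, -138, 344, -4344/5, …
ICs: h(0) = 0, h′(0) = 0, h′′(0) = 48, h′′′(0) = -216.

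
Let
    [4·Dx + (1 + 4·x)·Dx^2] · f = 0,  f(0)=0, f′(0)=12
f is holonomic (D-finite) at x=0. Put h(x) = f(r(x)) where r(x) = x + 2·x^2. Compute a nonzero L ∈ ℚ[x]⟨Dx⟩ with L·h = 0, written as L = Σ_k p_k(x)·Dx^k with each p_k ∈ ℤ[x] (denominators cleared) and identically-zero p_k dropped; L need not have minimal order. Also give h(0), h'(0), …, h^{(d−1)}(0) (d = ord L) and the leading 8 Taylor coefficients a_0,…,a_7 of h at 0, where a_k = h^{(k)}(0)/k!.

L = (16·x + 32·x^2)·Dx + (1 + 8·x + 24·x^2 + 32·x^3)·Dx^2  (order 2).
h: a_k = 0, 12, 0, -32, 96, -768/5, 0, 6144/7, …
ICs: h(0) = 0, h′(0) = 12.

f: a_k = 0, 12, -24, 64, -192, 3072/5, -2048, 49152/7, …
f∘r: x↦r, Dx↦Dx/r' in L_f ⇒ L₀.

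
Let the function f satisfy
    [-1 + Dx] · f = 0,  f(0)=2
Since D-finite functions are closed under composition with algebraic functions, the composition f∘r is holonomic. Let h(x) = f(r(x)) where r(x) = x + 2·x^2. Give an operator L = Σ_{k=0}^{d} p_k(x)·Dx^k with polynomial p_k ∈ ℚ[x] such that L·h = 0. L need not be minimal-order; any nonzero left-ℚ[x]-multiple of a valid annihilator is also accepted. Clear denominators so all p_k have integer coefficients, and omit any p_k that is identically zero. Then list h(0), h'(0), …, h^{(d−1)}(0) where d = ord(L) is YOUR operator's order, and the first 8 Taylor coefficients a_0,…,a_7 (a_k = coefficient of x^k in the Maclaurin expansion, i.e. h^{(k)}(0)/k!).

L = (-1 - 4·x) + Dx  (order 1).
h: a_k = 2, 2, 5, 13/3, 73/12, 281/60, 1741/360, 1697/504, …
ICs: h(0) = 2.

f: a_k = 2, 2, 1, 1/3, 1/12, 1/60, 1/360, 1/2520, …
f∘r: x↦r, Dx↦Dx/r' in L_f ⇒ L₀.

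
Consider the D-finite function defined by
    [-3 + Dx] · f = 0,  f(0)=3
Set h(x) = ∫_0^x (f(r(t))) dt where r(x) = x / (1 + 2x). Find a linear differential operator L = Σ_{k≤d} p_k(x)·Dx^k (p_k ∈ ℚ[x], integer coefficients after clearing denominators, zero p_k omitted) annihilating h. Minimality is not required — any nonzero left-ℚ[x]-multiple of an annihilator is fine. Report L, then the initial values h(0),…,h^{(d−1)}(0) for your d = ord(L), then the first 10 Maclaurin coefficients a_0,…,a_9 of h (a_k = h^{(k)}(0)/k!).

f: a_k = 3, 9, 27/2, 27/2, 81/8, 243/40, 243/80, 729/560, 2187/4480, 729/4480, …
Substitute x→r, Dx→(1/r')Dx; clear ⇒ L₀.
Integrate: L := L₀·Dx.
L = -3·Dx + (1 + 4·x + 4·x^2)·Dx^2  (order 2).
h: a_k = 0, 3, 9/2, -3/2, -9/8, 153/40, -519/80, 4743/560, -37323/4480, 15139/4480, …
ICs: h(0) = 0, h′(0) = 3.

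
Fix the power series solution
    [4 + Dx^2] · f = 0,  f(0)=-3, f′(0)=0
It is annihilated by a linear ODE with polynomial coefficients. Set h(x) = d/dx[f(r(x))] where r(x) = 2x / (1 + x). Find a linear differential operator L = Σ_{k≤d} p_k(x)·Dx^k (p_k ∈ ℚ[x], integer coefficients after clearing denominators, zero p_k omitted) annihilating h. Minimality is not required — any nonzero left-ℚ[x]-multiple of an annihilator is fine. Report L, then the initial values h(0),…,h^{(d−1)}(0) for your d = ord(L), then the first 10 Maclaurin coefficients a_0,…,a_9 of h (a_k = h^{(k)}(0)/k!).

f: a_k = -3, 0, 6, 0, -2, 0, 4/15, 0, -2/105, 0, …
Change of var in L_f (x↦r) gives L₀.
Differentiate: ansatz ord ≤ ord L₀ ⇒ L.
L = (22 + 12·x + 6·x^2) + (6 + 18·x + 18·x^2 + 6·x^3)·Dx + (1 + 4·x + 6·x^2 + 4·x^3 + x^4)·Dx^2  (order 2).
h: a_k = 0, 48, -144, 160, 160, -5488/5, 13776/5, -100544/21, 215232/35, -4689808/945, …
ICs: h(0) = 0, h′(0) = 48.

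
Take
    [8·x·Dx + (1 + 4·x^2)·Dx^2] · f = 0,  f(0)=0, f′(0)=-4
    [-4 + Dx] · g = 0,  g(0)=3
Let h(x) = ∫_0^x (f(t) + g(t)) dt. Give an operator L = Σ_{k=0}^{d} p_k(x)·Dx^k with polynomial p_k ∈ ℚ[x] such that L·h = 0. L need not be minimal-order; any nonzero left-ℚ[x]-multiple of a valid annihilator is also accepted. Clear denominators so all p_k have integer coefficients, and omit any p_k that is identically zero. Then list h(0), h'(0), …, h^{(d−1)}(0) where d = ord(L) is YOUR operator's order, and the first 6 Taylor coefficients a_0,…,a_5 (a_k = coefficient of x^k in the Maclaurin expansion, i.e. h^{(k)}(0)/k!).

f: a_k = 0, -4, 0, 16/3, 0, -64/5, …
g: a_k = 3, 12, 24, 32, 32, 128/5, …
Weyl lclm of L_f,L_g ⇒ L₀ (ord ≤ 3).
h=∫h₀ ⇒ L = L₀·Dx.
L = (8 - 32·x - 96·x^2 - 128·x^3)·Dx^2 + (-6 - 8·x^2 - 64·x^4)·Dx^3 + (1 + 2·x + 8·x^2 + 8·x^3 + 16·x^4)·Dx^4  (order 4).
h: a_k = 0, 3, 4, 8, 28/3, 32/5, …
ICs: h(0) = 0, h′(0) = 3, h′′(0) = 8, h′′′(0) = 48.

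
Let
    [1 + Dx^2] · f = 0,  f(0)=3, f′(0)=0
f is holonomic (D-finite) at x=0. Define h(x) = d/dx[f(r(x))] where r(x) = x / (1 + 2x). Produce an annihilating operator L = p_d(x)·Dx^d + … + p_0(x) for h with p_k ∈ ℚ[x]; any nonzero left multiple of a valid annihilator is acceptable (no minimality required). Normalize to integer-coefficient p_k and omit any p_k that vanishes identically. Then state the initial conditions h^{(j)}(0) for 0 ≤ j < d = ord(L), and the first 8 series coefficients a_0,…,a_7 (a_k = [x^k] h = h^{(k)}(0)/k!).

L = (25 + 96·x + 96·x^2) + (12 + 72·x + 144·x^2 + 96·x^3)·Dx + (1 + 8·x + 24·x^2 + 32·x^3 + 16·x^4)·Dx^2  (order 2).
h: a_k = 0, -3, 18, -143/2, 235, -27601/40, 37527/20, -8095583/1680, …
ICs: h(0) = 0, h′(0) = -3.

f: a_k = 3, 0, -3/2, 0, 1/8, 0, -1/240, 0, …
f∘r: x↦r, Dx↦Dx/r' in L_f ⇒ L₀.
Differentiate: ansatz ord ≤ ord L₀ ⇒ L.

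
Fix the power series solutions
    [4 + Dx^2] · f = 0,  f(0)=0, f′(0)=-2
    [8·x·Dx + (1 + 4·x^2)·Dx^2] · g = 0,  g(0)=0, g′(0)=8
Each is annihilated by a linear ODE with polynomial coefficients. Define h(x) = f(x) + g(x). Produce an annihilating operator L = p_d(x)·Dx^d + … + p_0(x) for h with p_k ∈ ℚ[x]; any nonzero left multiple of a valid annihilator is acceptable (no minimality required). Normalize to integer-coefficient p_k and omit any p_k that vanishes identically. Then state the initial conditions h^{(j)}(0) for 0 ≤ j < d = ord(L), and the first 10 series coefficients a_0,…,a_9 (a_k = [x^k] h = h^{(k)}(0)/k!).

f: a_k = 0, -2, 0, 4/3, 0, -4/15, 0, 8/315, 0, -4/2835, …
g: a_k = 0, 8, 0, -32/3, 0, 128/5, 0, -512/7, 0, 2048/9, …
Sum ⇒ L₀ = lclm(L_f,L_g) in ℚ(x)⟨Dx⟩.
L = (-352·x + 1792·x^3 + 512·x^5)·Dx + (-4 + 112·x^2 + 576·x^4 + 256·x^6)·Dx^2 + (-88·x + 448·x^3 + 128·x^5)·Dx^3 + (-1 + 28·x^2 + 144·x^4 + 64·x^6)·Dx^4  (order 4).
h: a_k = 0, 6, 0, -28/3, 0, 76/3, 0, -23032/315, 0, 645116/2835, …
ICs: h(0) = 0, h′(0) = 6, h′′(0) = 0, h′′′(0) = -56.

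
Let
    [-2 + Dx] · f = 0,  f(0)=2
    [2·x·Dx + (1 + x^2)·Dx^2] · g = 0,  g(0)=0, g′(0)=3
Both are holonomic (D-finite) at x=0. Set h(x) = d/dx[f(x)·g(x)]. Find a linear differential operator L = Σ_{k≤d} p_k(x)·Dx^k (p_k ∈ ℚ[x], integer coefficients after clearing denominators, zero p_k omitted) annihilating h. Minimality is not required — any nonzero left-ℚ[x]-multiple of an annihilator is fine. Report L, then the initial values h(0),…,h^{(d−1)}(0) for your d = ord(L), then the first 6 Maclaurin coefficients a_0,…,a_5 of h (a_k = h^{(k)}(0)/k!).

L = (2 - 8·x + 14·x^2 - 8·x^3 + 4·x^4) + (-3 + 6·x - 11·x^2 + 6·x^3 - 4·x^4)·Dx + (1 - x + 2·x^2 - x^3 + x^4)·Dx^2  (order 2).
h: a_k = 6, 24, 30, 16, 6, 8, …
ICs: h(0) = 6, h′(0) = 24.

f: a_k = 2, 4, 4, 8/3, 4/3, 8/15, …
g: a_k = 0, 3, 0, -1, 0, 3/5, …
L₀ := L_f ⊗_s L_g (sym. prod.), ord ≤ 2.
Differentiate: ansatz ord ≤ ord L₀ ⇒ L.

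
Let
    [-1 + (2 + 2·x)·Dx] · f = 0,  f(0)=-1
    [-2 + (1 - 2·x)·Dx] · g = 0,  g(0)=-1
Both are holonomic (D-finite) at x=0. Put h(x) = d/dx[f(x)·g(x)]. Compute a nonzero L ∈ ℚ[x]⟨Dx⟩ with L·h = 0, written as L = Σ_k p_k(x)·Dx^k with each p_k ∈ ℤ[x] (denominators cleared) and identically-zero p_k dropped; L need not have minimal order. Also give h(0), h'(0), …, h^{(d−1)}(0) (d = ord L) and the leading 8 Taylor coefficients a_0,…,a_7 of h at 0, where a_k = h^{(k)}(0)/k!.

f: a_k = -1, -1/2, 1/8, -1/16, 5/128, -7/256, 21/1024, -33/2048, …
g: a_k = -1, -2, -4, -8, -16, -32, -64, -128, …
L₀ := L_f ⊗_s L_g (sym. prod.), ord ≤ 1.
h=h₀': d/dx-closure on L₀ ⇒ L.
L = (39 + 60·x + 12·x^2) + (-10 + 6·x + 24·x^2 + 8·x^3)·Dx  (order 1).
h: a_k = 5/2, 39/4, 471/16, 2507/32, 50175/256, 240777/512, 2247483/2048, 10273779/4096, …
ICs: h(0) = 5/2.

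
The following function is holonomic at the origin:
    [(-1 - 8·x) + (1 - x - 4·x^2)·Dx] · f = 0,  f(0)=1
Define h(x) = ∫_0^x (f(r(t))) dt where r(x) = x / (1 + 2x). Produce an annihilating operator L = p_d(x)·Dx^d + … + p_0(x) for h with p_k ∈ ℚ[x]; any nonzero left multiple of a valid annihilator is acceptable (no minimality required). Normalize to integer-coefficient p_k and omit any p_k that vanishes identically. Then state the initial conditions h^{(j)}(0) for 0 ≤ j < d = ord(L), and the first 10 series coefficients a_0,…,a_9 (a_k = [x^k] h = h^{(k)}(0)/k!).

L = (1 + 10·x)·Dx + (-1 - 5·x - 4·x^2 + 4·x^3)·Dx^2  (order 2).
h: a_k = 0, 1, 1/2, 1, -7/4, 27/5, -95/6, 339/7, -1207/8, 1433/3, …
ICs: h(0) = 0, h′(0) = 1.

f: a_k = 1, 1, 5, 9, 29, 65, 181, 441, 1165, 2929, …
Substitute x→r, Dx→(1/r')Dx; clear ⇒ L₀.
Integrate: L := L₀·Dx.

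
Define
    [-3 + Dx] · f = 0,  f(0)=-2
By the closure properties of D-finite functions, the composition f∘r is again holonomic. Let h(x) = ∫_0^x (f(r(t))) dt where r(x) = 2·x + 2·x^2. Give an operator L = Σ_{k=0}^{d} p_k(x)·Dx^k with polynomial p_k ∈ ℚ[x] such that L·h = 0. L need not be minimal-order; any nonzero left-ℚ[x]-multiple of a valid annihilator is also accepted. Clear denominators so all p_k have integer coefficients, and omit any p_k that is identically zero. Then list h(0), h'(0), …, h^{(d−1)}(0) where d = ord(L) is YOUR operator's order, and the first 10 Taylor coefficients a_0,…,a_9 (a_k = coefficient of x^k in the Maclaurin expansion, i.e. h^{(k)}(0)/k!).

f: a_k = -2, -6, -9, -9, -27/4, -81/20, -81/40, -243/280, -729/2240, -243/2240, …
f∘r: x↦r, Dx↦Dx/r' in L_f ⇒ L₀.
h=∫₀ˣh₀: take L = L₀·Dx.
L = (-6 - 12·x)·Dx + Dx^2  (order 2).
h: a_k = 0, -2, -6, -16, -36, -72, -648/5, -7488/35, -11448/35, -16368/35, …
ICs: h(0) = 0, h′(0) = -2.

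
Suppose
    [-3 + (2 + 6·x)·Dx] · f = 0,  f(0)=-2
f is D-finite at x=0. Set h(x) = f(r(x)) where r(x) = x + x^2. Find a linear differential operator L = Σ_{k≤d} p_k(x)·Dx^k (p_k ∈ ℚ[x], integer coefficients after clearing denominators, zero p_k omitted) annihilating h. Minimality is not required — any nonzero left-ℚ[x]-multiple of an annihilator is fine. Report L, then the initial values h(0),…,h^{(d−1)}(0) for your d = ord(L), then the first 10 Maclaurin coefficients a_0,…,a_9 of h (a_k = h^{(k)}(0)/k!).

L = (-3 - 6·x) + (2 + 6·x + 6·x^2)·Dx  (order 1).
h: a_k = -2, -3, -3/4, 9/8, -99/64, 243/128, -999/512, 1377/1024, 6237/16384, -119313/32768, …
ICs: h(0) = -2.

f: a_k = -2, -3, 9/4, -27/8, 405/64, -1701/128, 15309/512, -72171/1024, 2814669/16384, -14073345/32768, …
h₀=f(r): pull back L_f along r ⇒ L₀.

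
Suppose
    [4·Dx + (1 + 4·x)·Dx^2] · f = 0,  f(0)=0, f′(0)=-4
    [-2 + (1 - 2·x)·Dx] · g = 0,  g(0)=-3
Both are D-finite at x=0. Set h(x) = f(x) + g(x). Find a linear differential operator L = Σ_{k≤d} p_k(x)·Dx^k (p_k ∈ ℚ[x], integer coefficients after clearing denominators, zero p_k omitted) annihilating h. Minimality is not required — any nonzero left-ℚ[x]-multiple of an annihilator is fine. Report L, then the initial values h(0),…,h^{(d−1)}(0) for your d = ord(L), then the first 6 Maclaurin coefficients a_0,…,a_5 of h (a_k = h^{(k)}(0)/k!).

L = (-28 - 16·x)·Dx + (1 - 40·x - 32·x^2)·Dx^2 + (1 + 3·x - 6·x^2 - 8·x^3)·Dx^3  (order 3).
h: a_k = -3, -10, -4, -136/3, 16, -1504/5, …
ICs: h(0) = -3, h′(0) = -10, h′′(0) = -8.

f: a_k = 0, -4, 8, -64/3, 64, -1024/5, …
g: a_k = -3, -6, -12, -24, -48, -96, …
Sum ⇒ L₀ = lclm(L_f,L_g) in ℚ(x)⟨Dx⟩.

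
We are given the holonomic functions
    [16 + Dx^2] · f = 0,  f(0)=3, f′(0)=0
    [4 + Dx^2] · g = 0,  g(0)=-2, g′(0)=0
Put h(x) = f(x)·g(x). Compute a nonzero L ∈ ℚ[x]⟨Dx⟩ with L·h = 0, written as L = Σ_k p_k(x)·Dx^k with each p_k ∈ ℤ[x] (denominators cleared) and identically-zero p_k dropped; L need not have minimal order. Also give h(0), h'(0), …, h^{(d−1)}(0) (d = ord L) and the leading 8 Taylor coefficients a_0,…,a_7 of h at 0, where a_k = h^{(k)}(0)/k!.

f: a_k = 3, 0, -24, 0, 32, 0, -256/15, 0, …
g: a_k = -2, 0, 4, 0, -4/3, 0, 8/45, 0, …
h₀=f·g: eliminate ⇒ L₀, order ≤ 2·2.
L = 144 + 40·Dx^2 + Dx^4  (order 4).
h: a_k = -6, 0, 60, 0, -164, 0, 584/3, 0, …
ICs: h(0) = -6, h′(0) = 0, h′′(0) = 120, h′′′(0) = 0.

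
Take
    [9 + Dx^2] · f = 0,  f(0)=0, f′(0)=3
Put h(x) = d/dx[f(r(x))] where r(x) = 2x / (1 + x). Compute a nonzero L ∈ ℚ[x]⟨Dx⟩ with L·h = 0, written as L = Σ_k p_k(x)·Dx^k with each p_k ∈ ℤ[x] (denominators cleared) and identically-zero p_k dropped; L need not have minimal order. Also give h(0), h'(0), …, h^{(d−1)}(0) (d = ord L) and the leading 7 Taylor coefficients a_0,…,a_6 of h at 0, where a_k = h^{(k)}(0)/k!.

L = (42 + 12·x + 6·x^2) + (6 + 18·x + 18·x^2 + 6·x^3)·Dx + (1 + 4·x + 6·x^2 + 4·x^3 + x^4)·Dx^2  (order 2).
h: a_k = 6, -12, -90, 408, -726, 180, 13386/5, …
ICs: h(0) = 6, h′(0) = -12.

f: a_k = 0, 3, 0, -9/2, 0, 81/40, 0, …
Change of var in L_f (x↦r) gives L₀.
Derive L from L₀ (diff closure).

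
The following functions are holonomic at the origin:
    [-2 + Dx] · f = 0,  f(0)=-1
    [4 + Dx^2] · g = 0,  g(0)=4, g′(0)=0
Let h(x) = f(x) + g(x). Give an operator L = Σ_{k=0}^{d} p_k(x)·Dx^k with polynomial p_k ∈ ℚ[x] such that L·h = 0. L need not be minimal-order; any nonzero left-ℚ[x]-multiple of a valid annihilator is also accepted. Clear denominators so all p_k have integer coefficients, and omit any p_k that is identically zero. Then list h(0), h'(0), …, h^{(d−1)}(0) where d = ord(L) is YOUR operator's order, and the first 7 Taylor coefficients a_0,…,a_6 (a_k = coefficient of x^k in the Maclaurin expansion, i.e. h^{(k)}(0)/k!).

f: a_k = -1, -2, -2, -4/3, -2/3, -4/15, -4/45, …
g: a_k = 4, 0, -8, 0, 8/3, 0, -16/45, …
L₀ := lclm(L_f,L_g); ord L₀ ≤ 1+2.
L = -8 + 4·Dx - 2·Dx^2 + Dx^3  (order 3).
h: a_k = 3, -2, -10, -4/3, 2, -4/15, -4/9, …
ICs: h(0) = 3, h′(0) = -2, h′′(0) = -20.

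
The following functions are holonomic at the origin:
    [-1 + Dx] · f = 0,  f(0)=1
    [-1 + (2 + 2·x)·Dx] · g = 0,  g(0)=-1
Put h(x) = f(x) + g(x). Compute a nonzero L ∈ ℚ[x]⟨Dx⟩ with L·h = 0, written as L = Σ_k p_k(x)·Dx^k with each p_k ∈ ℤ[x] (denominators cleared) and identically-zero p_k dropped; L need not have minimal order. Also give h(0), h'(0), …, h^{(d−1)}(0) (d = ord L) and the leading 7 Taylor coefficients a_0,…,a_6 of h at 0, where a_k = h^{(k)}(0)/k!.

f: a_k = 1, 1, 1/2, 1/6, 1/24, 1/120, 1/720, …
g: a_k = -1, -1/2, 1/8, -1/16, 5/128, -7/256, 21/1024, …
h₀=f+g: left-lcm gives L₀, ord ≤ 2.
L = (3 + 2·x) + (-5 - 8·x - 4·x^2)·Dx + (2 + 6·x + 4·x^2)·Dx^2  (order 2).
h: a_k = 0, 1/2, 5/8, 5/48, 31/384, -73/3840, 1009/46080, …
ICs: h(0) = 0, h′(0) = 1/2.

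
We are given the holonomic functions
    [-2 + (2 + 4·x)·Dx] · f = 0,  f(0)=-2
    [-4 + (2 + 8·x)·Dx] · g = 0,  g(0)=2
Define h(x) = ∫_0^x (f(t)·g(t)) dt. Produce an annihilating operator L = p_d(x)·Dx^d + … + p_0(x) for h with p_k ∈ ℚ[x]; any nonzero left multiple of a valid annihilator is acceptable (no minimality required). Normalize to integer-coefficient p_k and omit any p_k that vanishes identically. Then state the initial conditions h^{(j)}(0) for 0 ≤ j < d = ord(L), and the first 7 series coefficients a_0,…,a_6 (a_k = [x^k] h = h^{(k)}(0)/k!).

L = (-3 - 8·x)·Dx + (1 + 6·x + 8·x^2)·Dx^2  (order 2).
h: a_k = 0, -4, -6, 2/3, -3/2, 37/10, -39/4, …
ICs: h(0) = 0, h′(0) = -4.

f: a_k = -2, -2, 1, -1, 5/4, -7/4, 21/8, …
g: a_k = 2, 4, -4, 8, -20, 56, -168, …
Sym-product of L_f,L_g gives L₀ (≤ ord 1).
Integrate: L := L₀·Dx.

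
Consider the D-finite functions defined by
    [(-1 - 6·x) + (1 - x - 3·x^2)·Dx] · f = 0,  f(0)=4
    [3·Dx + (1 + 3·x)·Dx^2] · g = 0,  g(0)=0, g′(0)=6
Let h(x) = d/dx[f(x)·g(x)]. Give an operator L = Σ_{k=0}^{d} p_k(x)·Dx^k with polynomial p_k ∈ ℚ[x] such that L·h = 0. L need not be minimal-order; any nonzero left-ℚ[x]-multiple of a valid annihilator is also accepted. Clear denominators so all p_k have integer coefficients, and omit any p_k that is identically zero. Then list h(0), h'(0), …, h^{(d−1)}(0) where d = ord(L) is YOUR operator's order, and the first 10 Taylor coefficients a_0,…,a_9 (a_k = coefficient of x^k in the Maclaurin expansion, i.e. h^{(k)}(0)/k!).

L = (34 + 162·x + 324·x^2) + (1 + 29·x + 180·x^2 + 252·x^3)·Dx + (-1 - 6·x - 2·x^2 + 33·x^3 + 36·x^4)·Dx^2  (order 2).
h: a_k = 24, -24, 396, -264, 3594, -13536/5, 147162/5, -1038792/35, 8315973/35, -319692, …
ICs: h(0) = 24, h′(0) = -24.

f: a_k = 4, 4, 16, 28, 76, 160, 388, 868, 2032, 4636, …
g: a_k = 0, 6, -9, 18, -81/2, 486/5, -243, 4374/7, -6561/4, 4374, …
f·g: L₀ = L_f ⊗_s L_g, ord ≤ 1·2.
Derive L from L₀ (diff closure).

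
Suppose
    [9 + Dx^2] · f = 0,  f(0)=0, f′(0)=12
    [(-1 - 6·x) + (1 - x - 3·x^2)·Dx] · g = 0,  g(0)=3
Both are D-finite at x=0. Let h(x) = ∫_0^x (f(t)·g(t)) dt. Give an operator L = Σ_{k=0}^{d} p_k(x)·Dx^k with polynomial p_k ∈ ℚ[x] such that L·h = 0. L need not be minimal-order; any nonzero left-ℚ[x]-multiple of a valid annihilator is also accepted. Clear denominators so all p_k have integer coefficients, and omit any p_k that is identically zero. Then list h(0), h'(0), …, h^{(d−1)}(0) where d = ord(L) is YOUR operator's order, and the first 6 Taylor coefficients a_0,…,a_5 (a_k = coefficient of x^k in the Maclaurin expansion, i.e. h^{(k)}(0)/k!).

f: a_k = 0, 12, 0, -18, 0, 81/10, …
g: a_k = 3, 3, 12, 21, 57, 120, …
Sym-product of L_f,L_g gives L₀ (≤ ord 2).
h=∫h₀ ⇒ L = L₀·Dx.
L = (-3 + 9·x + 27·x^2)·Dx + (2 + 12·x)·Dx^2 + (-1 + x + 3·x^2)·Dx^3  (order 3).
h: a_k = 0, 0, 18, 12, 45/2, 198/5, …
ICs: h(0) = 0, h′(0) = 0, h′′(0) = 36.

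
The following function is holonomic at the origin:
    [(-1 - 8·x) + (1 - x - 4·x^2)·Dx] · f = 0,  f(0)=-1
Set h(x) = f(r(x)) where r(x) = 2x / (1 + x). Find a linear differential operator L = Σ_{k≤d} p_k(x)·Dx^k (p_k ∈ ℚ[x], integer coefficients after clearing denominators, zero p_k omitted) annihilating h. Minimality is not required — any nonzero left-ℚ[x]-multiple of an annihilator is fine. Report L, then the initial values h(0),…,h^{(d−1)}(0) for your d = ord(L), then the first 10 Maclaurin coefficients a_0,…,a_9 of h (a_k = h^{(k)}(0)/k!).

f: a_k = -1, -1, -5, -9, -29, -65, -181, -441, -1165, -2929, …
h₀=f(r): pull back L_f along r ⇒ L₀.
L = (2 + 34·x) + (-1 - x + 17·x^2 + 17·x^3)·Dx  (order 1).
h: a_k = -1, -2, -18, -34, -306, -578, -5202, -9826, -88434, -167042, …
ICs: h(0) = -1.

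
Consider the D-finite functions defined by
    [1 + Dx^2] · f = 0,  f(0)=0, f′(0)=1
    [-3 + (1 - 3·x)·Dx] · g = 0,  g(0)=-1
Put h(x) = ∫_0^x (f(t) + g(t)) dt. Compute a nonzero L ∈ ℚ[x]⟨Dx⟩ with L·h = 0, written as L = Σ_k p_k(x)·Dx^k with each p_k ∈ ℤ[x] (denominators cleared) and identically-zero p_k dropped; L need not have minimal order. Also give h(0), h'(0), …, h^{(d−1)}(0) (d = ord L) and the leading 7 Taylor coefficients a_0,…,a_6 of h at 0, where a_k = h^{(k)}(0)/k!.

f: a_k = 0, 1, 0, -1/6, 0, 1/120, 0, …
g: a_k = -1, -3, -9, -27, -81, -243, -729, …
h₀=f+g: left-lcm gives L₀, ord ≤ 3.
Integrate: L := L₀·Dx.
L = (-165 + 18·x - 27·x^2)·Dx + (19 - 63·x + 27·x^2 - 27·x^3)·Dx^2 + (-165 + 18·x - 27·x^2)·Dx^3 + (19 - 63·x + 27·x^2 - 27·x^3)·Dx^4  (order 4).
h: a_k = 0, -1, -1, -3, -163/24, -81/5, -29159/720, …
ICs: h(0) = 0, h′(0) = -1, h′′(0) = -2, h′′′(0) = -18.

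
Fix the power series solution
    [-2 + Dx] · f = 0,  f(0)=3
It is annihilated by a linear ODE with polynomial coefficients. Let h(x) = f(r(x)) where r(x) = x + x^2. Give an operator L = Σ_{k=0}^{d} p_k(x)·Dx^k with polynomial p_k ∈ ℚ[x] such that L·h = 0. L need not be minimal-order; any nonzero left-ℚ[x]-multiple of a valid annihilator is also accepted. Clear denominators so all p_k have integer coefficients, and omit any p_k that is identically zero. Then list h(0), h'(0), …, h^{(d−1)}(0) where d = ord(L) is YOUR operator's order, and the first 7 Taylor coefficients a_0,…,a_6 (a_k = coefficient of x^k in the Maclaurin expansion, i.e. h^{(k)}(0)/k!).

f: a_k = 3, 6, 6, 4, 2, 4/5, 4/15, …
h₀=f(r): pull back L_f along r ⇒ L₀.
L = (-2 - 4·x) + Dx  (order 1).
h: a_k = 3, 6, 12, 16, 20, 104/5, 304/15, …
ICs: h(0) = 3.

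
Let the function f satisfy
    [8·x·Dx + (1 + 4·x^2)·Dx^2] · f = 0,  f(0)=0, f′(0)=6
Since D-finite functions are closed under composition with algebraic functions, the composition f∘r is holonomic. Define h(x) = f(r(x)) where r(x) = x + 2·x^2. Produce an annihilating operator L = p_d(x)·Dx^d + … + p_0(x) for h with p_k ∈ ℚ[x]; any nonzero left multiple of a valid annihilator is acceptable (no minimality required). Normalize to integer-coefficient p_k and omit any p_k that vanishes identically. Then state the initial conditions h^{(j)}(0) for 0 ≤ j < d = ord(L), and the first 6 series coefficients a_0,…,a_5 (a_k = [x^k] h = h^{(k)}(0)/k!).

f: a_k = 0, 6, 0, -8, 0, 96/5, …
Substitute x→r, Dx→(1/r')Dx; clear ⇒ L₀.
L = (-4 + 8·x + 64·x^2 + 192·x^3 + 192·x^4)·Dx + (1 + 4·x + 4·x^2 + 32·x^3 + 80·x^4 + 64·x^5)·Dx^2  (order 2).
h: a_k = 0, 6, 12, -8, -48, -384/5, …
ICs: h(0) = 0, h′(0) = 6.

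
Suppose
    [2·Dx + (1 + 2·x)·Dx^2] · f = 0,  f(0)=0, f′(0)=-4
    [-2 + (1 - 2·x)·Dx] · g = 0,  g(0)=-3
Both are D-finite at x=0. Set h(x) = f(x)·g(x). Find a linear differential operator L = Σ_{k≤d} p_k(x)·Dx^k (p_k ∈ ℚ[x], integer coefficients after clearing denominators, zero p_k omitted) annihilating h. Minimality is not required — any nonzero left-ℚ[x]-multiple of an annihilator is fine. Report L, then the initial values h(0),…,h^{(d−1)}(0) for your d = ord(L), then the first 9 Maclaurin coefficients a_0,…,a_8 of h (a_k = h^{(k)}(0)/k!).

L = 4 + (2 + 12·x)·Dx + (-1 + 4·x^2)·Dx^2  (order 2).
h: a_k = 0, 12, 12, 40, 56, 752/5, 1184/5, 20416/35, 34112/35, …
ICs: h(0) = 0, h′(0) = 12.

f: a_k = 0, -4, 4, -16/3, 8, -64/5, 64/3, -256/7, 64, …
g: a_k = -3, -6, -12, -24, -48, -96, -192, -384, -768, …
f·g: L₀ = L_f ⊗_s L_g, ord ≤ 2·1.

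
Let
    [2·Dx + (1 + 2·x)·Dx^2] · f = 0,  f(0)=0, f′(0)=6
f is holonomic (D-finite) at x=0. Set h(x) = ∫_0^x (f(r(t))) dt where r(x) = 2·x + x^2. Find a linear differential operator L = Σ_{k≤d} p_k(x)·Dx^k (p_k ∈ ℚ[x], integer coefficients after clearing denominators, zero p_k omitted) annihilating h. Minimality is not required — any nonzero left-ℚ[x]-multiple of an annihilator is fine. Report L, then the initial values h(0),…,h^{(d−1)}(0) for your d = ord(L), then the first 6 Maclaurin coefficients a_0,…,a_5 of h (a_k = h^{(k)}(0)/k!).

L = (3 + 4·x + 2·x^2)·Dx^2 + (1 + 5·x + 6·x^2 + 2·x^3)·Dx^3  (order 3).
h: a_k = 0, 0, 6, -6, 10, -102/5, …
ICs: h(0) = 0, h′(0) = 0, h′′(0) = 12.

f: a_k = 0, 6, -6, 8, -12, 96/5, …
L₀ from L_f via x↦r, Dx↦r'^{-1}Dx.
h=∫h₀ ⇒ L = L₀·Dx.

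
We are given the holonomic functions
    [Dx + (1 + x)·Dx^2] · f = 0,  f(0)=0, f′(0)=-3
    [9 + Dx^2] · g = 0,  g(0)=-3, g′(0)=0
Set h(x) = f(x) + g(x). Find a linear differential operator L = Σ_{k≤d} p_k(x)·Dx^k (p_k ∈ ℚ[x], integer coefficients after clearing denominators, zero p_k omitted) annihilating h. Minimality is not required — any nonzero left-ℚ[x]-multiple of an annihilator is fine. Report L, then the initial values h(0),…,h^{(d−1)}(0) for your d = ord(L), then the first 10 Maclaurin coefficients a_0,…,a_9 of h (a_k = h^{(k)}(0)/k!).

L = (135 + 162·x + 81·x^2)·Dx + (99 + 261·x + 243·x^2 + 81·x^3)·Dx^2 + (15 + 18·x + 9·x^2)·Dx^3 + (11 + 29·x + 27·x^2 + 9·x^3)·Dx^4  (order 4).
h: a_k = -3, -3, 15, -1, -75/8, -3/5, 283/80, -3/7, -507/4480, -1/3, …
ICs: h(0) = -3, h′(0) = -3, h′′(0) = 30, h′′′(0) = -6.

f: a_k = 0, -3, 3/2, -1, 3/4, -3/5, 1/2, -3/7, 3/8, -1/3, …
g: a_k = -3, 0, 27/2, 0, -81/8, 0, 243/80, 0, -2187/4480, 0, …
Sum ⇒ L₀ = lclm(L_f,L_g) in ℚ(x)⟨Dx⟩.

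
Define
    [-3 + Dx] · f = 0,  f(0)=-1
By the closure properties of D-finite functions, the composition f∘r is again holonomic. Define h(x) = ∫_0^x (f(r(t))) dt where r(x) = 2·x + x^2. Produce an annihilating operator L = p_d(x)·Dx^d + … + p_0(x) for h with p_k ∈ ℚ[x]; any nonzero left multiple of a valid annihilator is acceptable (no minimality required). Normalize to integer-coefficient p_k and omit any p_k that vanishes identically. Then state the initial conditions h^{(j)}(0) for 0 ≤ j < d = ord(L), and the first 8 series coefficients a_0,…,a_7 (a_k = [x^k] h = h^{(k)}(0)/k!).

f: a_k = -1, -3, -9/2, -9/2, -27/8, -81/40, -81/80, -243/560, …
f∘r: x↦r, Dx↦Dx/r' in L_f ⇒ L₀.
h=∫₀ˣh₀: take L = L₀·Dx.
L = (-6 - 6·x)·Dx + Dx^2  (order 2).
h: a_k = 0, -1, -3, -7, -27/2, -45/2, -333/10, -3123/70, …
ICs: h(0) = 0, h′(0) = -1.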